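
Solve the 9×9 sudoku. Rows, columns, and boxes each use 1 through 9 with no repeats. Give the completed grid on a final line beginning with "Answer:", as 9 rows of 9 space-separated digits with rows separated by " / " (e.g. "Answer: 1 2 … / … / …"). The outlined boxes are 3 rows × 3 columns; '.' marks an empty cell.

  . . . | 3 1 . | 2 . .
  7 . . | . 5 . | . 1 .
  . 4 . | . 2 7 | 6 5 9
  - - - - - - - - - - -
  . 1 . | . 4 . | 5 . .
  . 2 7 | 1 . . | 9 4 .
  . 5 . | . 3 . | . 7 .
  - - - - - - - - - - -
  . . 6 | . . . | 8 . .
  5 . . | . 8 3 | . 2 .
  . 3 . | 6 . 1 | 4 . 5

Step 1. [r3c4∈{8}] only 8 remains possible at r3c4 ⇒ r3c4=8.
Step 2. [r4c8∈{3,6,8}] across col 8, 6 lands solely at r4c8 ⇒ r4c8=6.
Step 3. [r1c8∈{8}] r1c8 has the single candidate 8. So r1c8=8.
Step 4. [r7c4∈{2,4,5,7,9}] r7c4 is the only open cell in col 4 admitting 5. So r7c4=5.
Step 5. [r8c7∈{1,7}] 7 has one home in col 7: r8c7 ⇒ r8c7=7.
Step 6. [r8c2∈{9}] r8c2 has the single candidate 9. So r8c2=9.
Step 7. [r7c6∈{2,4,9}] across box 8, 2 lands solely at r7c6, so r7c6=2.
Step 8. [r2c3∈{2,3,8,9}] 2 has one home in row 2: r2c3, so r2c3=2.
Step 9. [r5c5∈{6}] r5c5 is down to just 6, so r5c5=6.
Step 10. [r6c1∈{4,6,8,9}] across row 6, 6 lands solely at r6c1. So r6c1=6.
Step 11. [r1c1∈{9}] nothing but 9 survives at r1c1. So r1c1=9.
Step 12. [r6c3∈{4,8,9}] in row 6, 4 fits only at r6c3 ⇒ r6c3=4.
Step 13. [r4c3∈{3,8,9}] across col 3, 9 lands solely at r4c3. So r4c3=9.
Step 14. [r4c6∈{8}] only 8 remains possible at r4c6, so r4c6=8.
Step 15. [r6c9∈{1,2,8}] across row 6, 8 lands solely at r6c9, so r6c9=8.
Step 16. [r5c9∈{3}] r5c9's peers cover all but 3 ⇒ r5c9=3.
Step 17. [r2c9∈{4}] only 4 remains possible at r2c9. So r2c9=4.
Step 18. [r8c3∈{1}] r8c3 has the single candidate 1, so r8c3=1.
Step 19. [r2c4∈{9}] r2c4 has the single candidate 9, so r2c4=9.
Step 20. [r1c2∈{6}] r1c2 is down to just 6. So r1c2=6.
Step 21. [r9c8∈{9}] r9c8 is down to just 9 ⇒ r9c8=9.
Step 22. [r3c1∈{1,3}] across row 3, 1 lands solely at r3c1, so r3c1=1.
Step 23. [r9c3∈{8}] r9c3 is down to just 8, so r9c3=8.
Step 24. [r4c9∈{2}] r4c9 has the single candidate 2. So r4c9=2.
Step 25. [r7c2∈{7}] r7c2 has the single candidate 7, so r7c2=7.
Step 26. [r7c9∈{1}] r7c9 has the single candidate 1. So r7c9=1.
Step 27. [r9c5∈{7}] nothing but 7 survives at r9c5, so r9c5=7.
Step 28. [r8c4∈{4}] nothing but 4 survives at r8c4. So r8c4=4.
Step 29. [r1c9∈{7}] r1c9 has the single candidate 7. So r1c9=7.
Step 30. [r7c1∈{4}] only 4 remains possible at r7c1 ⇒ r7c1=4.
Step 31. [r5c1∈{8}] r5c1's peers cover all but 8, so r5c1=8.
Step 32. [r4c1∈{3}] r4c1 has the single candidate 3 ⇒ r4c1=3.
Step 33. [r1c3∈{5}] r1c3 has the single candidate 5, so r1c3=5.
Step 34. [r6c6∈{9}] only 9 remains possible at r6c6, so r6c6=9.
Step 35. [r9c1∈{2}] r9c1 is down to just 2. So r9c1=2.
Step 36. [r6c4∈{2}] nothing but 2 survives at r6c4 ⇒ r6c4=2.
Step 37. [r2c2∈{8}] nothing but 8 survives at r2c2. So r2c2=8.
Step 38. [r7c5∈{9}] r7c5's peers cover all but 9 ⇒ r7c5=9.
Step 39. [r8c9∈{6}] r8c9 has the single candidate 6. So r8c9=6.
Step 40. [r7c8∈{3}] r7c8's peers cover all but 3. So r7c8=3.
Step 41. [r6c7∈{1}] nothing but 1 survives at r6c7, so r6c7=1.
Step 42. [r4c4∈{7}] r4c4 is down to just 7 ⇒ r4c4=7.
Step 43. [r3c3∈{3}] r3c3 is down to just 3 ⇒ r3c3=3.
Step 44. [r1c6∈{4}] only 4 remains possible at r1c6 ⇒ r1c6=4.
Step 45. [r2c7∈{3}] nothing but 3 survives at r2c7. So r2c7=3.
Step 46. [r2c6∈{6}] r2c6 is down to just 6. So r2c6=6.
Step 47. [r5c6∈{5}] nothing but 5 survives at r5c6 ⇒ r5c6=5.

Answer: 9 6 5 3 1 4 2 8 7 / 7 8 2 9 5 6 3 1 4 / 1 4 3 8 2 7 6 5 9 / 3 1 9 7 4 8 5 6 2 / 8 2 7 1 6 5 9 4 3 / 6 5 4 2 3 9 1 7 8 / 4 7 6 5 9 2 8 3 1 / 5 9 1 4 8 3 7 2 6 / 2 3 8 6 7 1 4 9 5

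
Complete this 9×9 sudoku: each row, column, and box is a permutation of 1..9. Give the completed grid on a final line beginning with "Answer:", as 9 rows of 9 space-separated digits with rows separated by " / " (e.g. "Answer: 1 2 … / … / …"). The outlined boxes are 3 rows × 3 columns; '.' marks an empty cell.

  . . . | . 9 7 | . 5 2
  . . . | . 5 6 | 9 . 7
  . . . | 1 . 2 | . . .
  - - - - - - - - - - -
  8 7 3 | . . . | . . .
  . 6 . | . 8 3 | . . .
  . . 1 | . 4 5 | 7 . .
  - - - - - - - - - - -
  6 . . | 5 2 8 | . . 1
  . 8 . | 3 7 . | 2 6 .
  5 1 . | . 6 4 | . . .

Step 1. [r9c4∈{9}] r9c4's peers cover all but 9. So r9c4=9.
Step 2. [r7c2∈{3,4,9}] r7c2 is the only open cell in box 7 admitting 3 ⇒ r7c2=3.
Step 3. [r1c2∈{4}] r1c2 has the single candidate 4 ⇒ r1c2=4.
Step 4. [r7c7∈{4}] r7c7 has the single candidate 4 ⇒ r7c7=4.
Step 5. [r5c3∈{2,4,5,9}] 5 has one home in box 4: r5c3 ⇒ r5c3=5.
Step 6. [r5c1∈{2,4,9}] r5c1 is the only open cell in box 4 admitting 4. So r5c1=4.
Step 7. [r5c9∈{9}] nothing but 9 survives at r5c9, so r5c9=9.
Step 8. [r5c7∈{1}] r5c7's peers cover all but 1. So r5c7=1.
Step 9. [r2c8∈{1,3,4,8}] col 8 places 1 nowhere but r2c8 ⇒ r2c8=1.
Step 10. [r8c1∈{9}] r8c1 has the single candidate 9, so r8c1=9.
Step 11. [r3c5∈{3}] r3c5 is down to just 3 ⇒ r3c5=3.
Step 12. [r6c1∈{2}] r6c1's peers cover all but 2 ⇒ r6c1=2.
Step 13. [r1c7∈{3,6,8}] across box 3, 3 lands solely at r1c7 ⇒ r1c7=3.
Step 14. [r3c3∈{6,7,8,9}] across col 3, 9 lands solely at r3c3. So r3c3=9.
Step 15. [r9c7∈{8}] r9c7's peers cover all but 8, so r9c7=8.
Step 16. [r9c9∈{3}] nothing but 3 survives at r9c9, so r9c9=3.
Step 17. [r9c8∈{7}] r9c8's peers cover all but 7 ⇒ r9c8=7.
Step 18. [r5c8∈{2}] r5c8 is down to just 2. So r5c8=2.
Step 19. [r6c4∈{6}] r6c4 has the single candidate 6 ⇒ r6c4=6.
Step 20. [r4c8∈{4}] r4c8 has the single candidate 4, so r4c8=4.
Step 21. [r4c7∈{5,6}] 5 has one home in col 7: r4c7, so r4c7=5.
Step 22. [r6c9∈{8}] r6c9 has the single candidate 8, so r6c9=8.
Step 23. [r1c4∈{8}] only 8 remains possible at r1c4 ⇒ r1c4=8.
Step 24. [r4c6∈{1,9}] r4c6 is the only open cell in row 4 admitting 9, so r4c6=9.
Step 25. [r2c2∈{2}] r2c2 is down to just 2 ⇒ r2c2=2.
Step 26. [r4c9∈{6}] r4c9's peers cover all but 6. So r4c9=6.
Step 27. [r3c9∈{4}] only 4 remains possible at r3c9 ⇒ r3c9=4.
Step 28. [r7c3∈{7}] r7c3 has the single candidate 7. So r7c3=7.
Step 29. [r1c3∈{6}] r1c3 is down to just 6 ⇒ r1c3=6.
Step 30. [r2c3∈{8}] r2c3 has the single candidate 8 ⇒ r2c3=8.
Step 31. [r9c3∈{2}] only 2 remains possible at r9c3, so r9c3=2.
Step 32. [r5c4∈{7}] r5c4 has the single candidate 7 ⇒ r5c4=7.
Step 33. [r6c8∈{3}] r6c8 is down to just 3 ⇒ r6c8=3.
Step 34. [r8c6∈{1}] only 1 remains possible at r8c6 ⇒ r8c6=1.
Step 35. [r3c8∈{8}] only 8 remains possible at r3c8, so r3c8=8.
Step 36. [r2c4∈{4}] r2c4's peers cover all but 4. So r2c4=4.
Step 37. [r8c9∈{5}] only 5 remains possible at r8c9, so r8c9=5.
Step 38. [r4c5∈{1}] r4c5 has the single candidate 1. So r4c5=1.
Step 39. [r4c4∈{2}] only 2 remains possible at r4c4 ⇒ r4c4=2.
Step 40. [r8c3∈{4}] nothing but 4 survives at r8c3. So r8c3=4.
Step 41. [r6c2∈{9}] nothing but 9 survives at r6c2 ⇒ r6c2=9.
Step 42. [r2c1∈{3}] nothing but 3 survives at r2c1. So r2c1=3.
Step 43. [r7c8∈{9}] r7c8's peers cover all but 9, so r7c8=9.
Step 44. [r3c7∈{6}] only 6 remains possible at r3c7, so r3c7=6.
Step 45. [r1c1∈{1}] only 1 remains possible at r1c1. So r1c1=1.
Step 46. [r3c2∈{5}] nothing but 5 survives at r3c2. So r3c2=5.
Step 47. [r3c1∈{7}] r3c1's peers cover all but 7, so r3c1=7.

Answer: 1 4 6 8 9 7 3 5 2 / 3 2 8 4 5 6 9 1 7 / 7 5 9 1 3 2 6 8 4 / 8 7 3 2 1 9 5 4 6 / 4 6 5 7 8 3 1 2 9 / 2 9 1 6 4 5 7 3 8 / 6 3 7 5 2 8 4 9 1 / 9 8 4 3 7 1 2 6 5 / 5 1 2 9 6 4 8 7 3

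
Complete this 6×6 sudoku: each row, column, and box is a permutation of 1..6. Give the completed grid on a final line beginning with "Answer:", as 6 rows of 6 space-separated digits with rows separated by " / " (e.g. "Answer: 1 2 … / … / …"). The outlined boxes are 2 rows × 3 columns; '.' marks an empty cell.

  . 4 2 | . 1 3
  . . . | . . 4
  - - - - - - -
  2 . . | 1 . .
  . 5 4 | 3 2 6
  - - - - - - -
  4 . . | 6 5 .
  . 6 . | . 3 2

Step 1. [r2c1∈{1,3,5,6}] 3 has one home in col 1: r2c1. So r2c1=3.
Step 2. [r5c6∈{1}] only 1 remains possible at r5c6 ⇒ r5c6=1.
Step 3. [r1c4∈{5}] r1c4 has the single candidate 5, so r1c4=5.
Step 4. [r2c3∈{1,5,6}] row 2 places 5 nowhere but r2c3. So r2c3=5.
Step 5. [r5c3∈{3}] only 3 remains possible at r5c3. So r5c3=3.
Step 6. [r4c1∈{1}] r4c1's peers cover all but 1 ⇒ r4c1=1.
Step 7. [r3c5∈{4}] r3c5 is down to just 4, so r3c5=4.
Step 8. [r6c3∈{1}] nothing but 1 survives at r6c3 ⇒ r6c3=1.
Step 9. [r3c2∈{3}] nothing but 3 survives at r3c2. So r3c2=3.
Step 10. [r2c2∈{1}] r2c2's peers cover all but 1 ⇒ r2c2=1.
Step 11. [r6c1∈{5}] nothing but 5 survives at r6c1. So r6c1=5.
Step 12. [r2c5∈{6}] r2c5 has the single candidate 6. So r2c5=6.
Step 13. [r3c3∈{6}] r3c3 is down to just 6 ⇒ r3c3=6.
Step 14. [r3c6∈{5}] r3c6 is down to just 5 ⇒ r3c6=5.
Step 15. [r6c4∈{4}] r6c4 has the single candidate 4, so r6c4=4.
Step 16. [r5c2∈{2}] nothing but 2 survives at r5c2 ⇒ r5c2=2.
Step 17. [r2c4∈{2}] only 2 remains possible at r2c4. So r2c4=2.
Step 18. [r1c1∈{6}] only 6 remains possible at r1c1. So r1c1=6.

Answer: 6 4 2 5 1 3 / 3 1 5 2 6 4 / 2 3 6 1 4 5 / 1 5 4 3 2 6 / 4 2 3 6 5 1 / 5 6 1 4 3 2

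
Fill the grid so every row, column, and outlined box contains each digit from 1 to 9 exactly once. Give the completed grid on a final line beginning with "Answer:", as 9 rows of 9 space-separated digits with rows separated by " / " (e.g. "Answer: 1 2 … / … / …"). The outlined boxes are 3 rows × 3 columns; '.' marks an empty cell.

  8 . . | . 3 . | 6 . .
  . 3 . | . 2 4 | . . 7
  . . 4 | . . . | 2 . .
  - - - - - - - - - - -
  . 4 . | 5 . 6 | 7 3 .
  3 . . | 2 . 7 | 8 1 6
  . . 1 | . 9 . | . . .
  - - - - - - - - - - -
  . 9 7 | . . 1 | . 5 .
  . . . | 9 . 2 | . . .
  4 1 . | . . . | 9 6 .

Step 1. [r3c9∈{1,3,5,8,9}] r3c9 is the only open cell in row 3 admitting 3. So r3c9=3.
Step 2. [r5c2∈{5}] nothing but 5 survives at r5c2. So r5c2=5.
Step 3. [r6c8∈{2,4}] col 8 places 2 nowhere but r6c8. So r6c8=2.
Step 4. [r5c3∈{9}] r5c3 has the single candidate 9, so r5c3=9.
Step 5. [r8c8∈{4,7,8}] 7 has one home in col 8: r8c8. So r8c8=7.
Step 6. [r5c5∈{4}] r5c5's peers cover all but 4. So r5c5=4.
Step 7. [r7c4∈{3,4,6,8}] 4 has one home in col 4: r7c4 ⇒ r7c4=4.
Step 8. [r1c8∈{4,9}] 4 has one home in col 8: r1c8 ⇒ r1c8=4.
Step 9. [r4c5∈{1,8}] row 4 places 1 nowhere but r4c5 ⇒ r4c5=1.
Step 10. [r4c3∈{2,8}] row 4 places 8 nowhere but r4c3 ⇒ r4c3=8.
Step 11. [r8c2∈{6,8}] r8c2 is the only open cell in col 2 admitting 8. So r8c2=8.
Step 12. [r1c2∈{2,7}] 2 has one home in col 2: r1c2. So r1c2=2.
Step 13. [r1c3∈{5}] r1c3 has the single candidate 5, so r1c3=5.
Step 14. [r2c3∈{6}] r2c3 is down to just 6 ⇒ r2c3=6.
Step 15. [r3c2∈{7}] r3c2 has the single candidate 7 ⇒ r3c2=7.
Step 16. [r3c4∈{1,6,8}] r3c4 is the only open cell in col 4 admitting 6, so r3c4=6.
Step 17. [r9c3∈{2,3}] across col 3, 2 lands solely at r9c3. So r9c3=2.
Step 18. [r9c9∈{8}] nothing but 8 survives at r9c9 ⇒ r9c9=8.
Step 19. [r7c1∈{6}] nothing but 6 survives at r7c1 ⇒ r7c1=6.
Step 20. [r3c1∈{1,9}] 1 has one home in row 3: r3c1. So r3c1=1.
Step 21. [r1c4∈{1,7}] across row 1, 7 lands solely at r1c4 ⇒ r1c4=7.
Step 22. [r1c9∈{1,9}] in row 1, 1 fits only at r1c9. So r1c9=1.
Step 23. [r8c7∈{1,3,4}] in row 8, 1 fits only at r8c7 ⇒ r8c7=1.
Step 24. [r9c4∈{3}] r9c4 has the single candidate 3 ⇒ r9c4=3.
Step 25. [r9c6∈{5}] r9c6's peers cover all but 5 ⇒ r9c6=5.
Step 26. [r6c4∈{8}] r6c4 has the single candidate 8 ⇒ r6c4=8.
Step 27. [r3c6∈{8,9}] col 6 places 8 nowhere but r3c6. So r3c6=8.
Step 28. [r6c7∈{4,5}] r6c7 is the only open cell in col 7 admitting 4, so r6c7=4.
Step 29. [r3c8∈{9}] only 9 remains possible at r3c8, so r3c8=9.
Step 30. [r6c2∈{6}] r6c2 has the single candidate 6. So r6c2=6.
Step 31. [r8c5∈{6}] only 6 remains possible at r8c5, so r8c5=6.
Step 32. [r2c7∈{5}] r2c7 is down to just 5, so r2c7=5.
Step 33. [r7c9∈{2}] r7c9 is down to just 2. So r7c9=2.
Step 34. [r2c4∈{1}] r2c4's peers cover all but 1. So r2c4=1.
Step 35. [r8c9∈{4}] only 4 remains possible at r8c9, so r8c9=4.
Step 36. [r6c9∈{5}] r6c9 is down to just 5, so r6c9=5.
Step 37. [r4c1∈{2}] r4c1's peers cover all but 2 ⇒ r4c1=2.
Step 38. [r9c5∈{7}] only 7 remains possible at r9c5. So r9c5=7.
Step 39. [r1c6∈{9}] r1c6 has the single candidate 9. So r1c6=9.
Step 40. [r4c9∈{9}] only 9 remains possible at r4c9 ⇒ r4c9=9.
Step 41. [r6c6∈{3}] r6c6's peers cover all but 3 ⇒ r6c6=3.
Step 42. [r7c5∈{8}] only 8 remains possible at r7c5, so r7c5=8.
Step 43. [r3c5∈{5}] r3c5's peers cover all but 5 ⇒ r3c5=5.
Step 44. [r8c3∈{3}] nothing but 3 survives at r8c3 ⇒ r8c3=3.
Step 45. [r8c1∈{5}] only 5 remains possible at r8c1. So r8c1=5.
Step 46. [r7c7∈{3}] r7c7 is down to just 3 ⇒ r7c7=3.
Step 47. [r6c1∈{7}] r6c1's peers cover all but 7 ⇒ r6c1=7.
Step 48. [r2c8∈{8}] only 8 remains possible at r2c8, so r2c8=8.
Step 49. [r2c1∈{9}] r2c1 is down to just 9, so r2c1=9.

Answer: 8 2 5 7 3 9 6 4 1 / 9 3 6 1 2 4 5 8 7 / 1 7 4 6 5 8 2 9 3 / 2 4 8 5 1 6 7 3 9 / 3 5 9 2 4 7 8 1 6 / 7 6 1 8 9 3 4 2 5 / 6 9 7 4 8 1 3 5 2 / 5 8 3 9 6 2 1 7 4 / 4 1 2 3 7 5 9 6 8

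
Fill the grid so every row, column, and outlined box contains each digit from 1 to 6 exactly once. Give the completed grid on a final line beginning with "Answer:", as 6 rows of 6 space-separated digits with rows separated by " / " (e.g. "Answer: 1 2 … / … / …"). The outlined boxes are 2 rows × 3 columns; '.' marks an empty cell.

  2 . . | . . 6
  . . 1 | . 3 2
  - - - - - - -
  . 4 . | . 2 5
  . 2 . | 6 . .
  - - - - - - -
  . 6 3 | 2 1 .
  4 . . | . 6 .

Step 1. [r1c5∈{4,5}] col 5 places 5 nowhere but r1c5 ⇒ r1c5=5.
Step 2. [r4c6∈{1,3,4}] in col 6, 1 fits only at r4c6 ⇒ r4c6=1.
Step 3. [r5c1∈{5}] r5c1 is down to just 5, so r5c1=5.
Step 4. [r3c1∈{1,3,6}] r3c1 is the only open cell in row 3 admitting 1 ⇒ r3c1=1.
Step 5. [r1c4∈{1,4}] row 1 places 1 nowhere but r1c4 ⇒ r1c4=1.
Step 6. [r3c4∈{3}] r3c4 has the single candidate 3, so r3c4=3.
Step 7. [r2c2∈{5}] nothing but 5 survives at r2c2. So r2c2=5.
Step 8. [r1c3∈{4}] r1c3's peers cover all but 4 ⇒ r1c3=4.
Step 9. [r2c1∈{6}] r2c1's peers cover all but 6, so r2c1=6.
Step 10. [r2c4∈{4}] only 4 remains possible at r2c4 ⇒ r2c4=4.
Step 11. [r6c6∈{3}] r6c6 is down to just 3 ⇒ r6c6=3.
Step 12. [r4c1∈{3}] r4c1 is down to just 3, so r4c1=3.
Step 13. [r4c3∈{5}] r4c3 has the single candidate 5, so r4c3=5.
Step 14. [r3c3∈{6}] r3c3 has the single candidate 6. So r3c3=6.
Step 15. [r6c3∈{2}] nothing but 2 survives at r6c3. So r6c3=2.
Step 16. [r1c2∈{3}] r1c2's peers cover all but 3. So r1c2=3.
Step 17. [r4c5∈{4}] r4c5 has the single candidate 4, so r4c5=4.
Step 18. [r6c2∈{1}] r6c2's peers cover all but 1 ⇒ r6c2=1.
Step 19. [r6c4∈{5}] r6c4 has the single candidate 5. So r6c4=5.
Step 20. [r5c6∈{4}] nothing but 4 survives at r5c6 ⇒ r5c6=4.

Answer: 2 3 4 1 5 6 / 6 5 1 4 3 2 / 1 4 6 3 2 5 / 3 2 5 6 4 1 / 5 6 3 2 1 4 / 4 1 2 5 6 3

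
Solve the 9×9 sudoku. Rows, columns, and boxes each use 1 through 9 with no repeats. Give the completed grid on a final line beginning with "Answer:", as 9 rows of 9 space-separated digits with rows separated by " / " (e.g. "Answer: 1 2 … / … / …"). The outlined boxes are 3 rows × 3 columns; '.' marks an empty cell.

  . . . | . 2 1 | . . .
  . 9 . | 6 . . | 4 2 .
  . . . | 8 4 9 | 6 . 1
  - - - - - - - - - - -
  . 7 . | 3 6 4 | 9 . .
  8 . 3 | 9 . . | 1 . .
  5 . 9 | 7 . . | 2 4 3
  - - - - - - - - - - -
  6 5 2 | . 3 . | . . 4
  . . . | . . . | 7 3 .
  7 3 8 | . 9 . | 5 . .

Step 1. [r2c9∈{5,7,8}] 8 has one home in row 2: r2c9. So r2c9=8.
Step 2. [r1c4∈{5}] r1c4's peers cover all but 5, so r1c4=5.
Step 3. [r5c6∈{2,5}] box 5 places 2 nowhere but r5c6. So r5c6=2.
Step 4. [r3c8∈{5,7}] r3c8 is the only open cell in box 3 admitting 5, so r3c8=5.
Step 5. [r7c8∈{1,8,9}] row 7 places 9 nowhere but r7c8 ⇒ r7c8=9.
Step 6. [r4c3∈{1}] nothing but 1 survives at r4c3, so r4c3=1.
Step 7. [r8c3∈{4}] r8c3 has the single candidate 4. So r8c3=4.
Step 8. [r8c6∈{5,6,8}] across col 6, 5 lands solely at r8c6. So r8c6=5.
Step 9. [r8c9∈{2,6}] in row 8, 6 fits only at r8c9 ⇒ r8c9=6.
Step 10. [r7c4∈{1}] r7c4 has the single candidate 1. So r7c4=1.
Step 11. [r3c1∈{2,3}] row 3 places 3 nowhere but r3c1 ⇒ r3c1=3.
Step 12. [r1c8∈{7}] only 7 remains possible at r1c8 ⇒ r1c8=7.
Step 13. [r7c6∈{7,8}] r7c6 is the only open cell in row 7 admitting 7. So r7c6=7.
Step 14. [r6c2∈{6}] r6c2's peers cover all but 6 ⇒ r6c2=6.
Step 15. [r2c5∈{7}] r2c5 has the single candidate 7. So r2c5=7.
Step 16. [r5c9∈{5,7}] across row 5, 7 lands solely at r5c9. So r5c9=7.
Step 17. [r9c9∈{2}] only 2 remains possible at r9c9, so r9c9=2.
Step 18. [r1c2∈{4,8}] row 1 places 8 nowhere but r1c2, so r1c2=8.
Step 19. [r6c5∈{1,8}] r6c5 is the only open cell in row 6 admitting 1. So r6c5=1.
Step 20. [r8c1∈{1,9}] across row 8, 9 lands solely at r8c1 ⇒ r8c1=9.
Step 21. [r1c9∈{9}] r1c9 has the single candidate 9. So r1c9=9.
Step 22. [r8c4∈{2}] r8c4's peers cover all but 2 ⇒ r8c4=2.
Step 23. [r6c6∈{8}] nothing but 8 survives at r6c6 ⇒ r6c6=8.
Step 24. [r1c7∈{3}] r1c7's peers cover all but 3. So r1c7=3.
Step 25. [r3c2∈{2}] nothing but 2 survives at r3c2, so r3c2=2.
Step 26. [r9c6∈{6}] r9c6's peers cover all but 6, so r9c6=6.
Step 27. [r5c5∈{5}] r5c5's peers cover all but 5. So r5c5=5.
Step 28. [r9c8∈{1}] only 1 remains possible at r9c8 ⇒ r9c8=1.
Step 29. [r2c6∈{3}] r2c6 is down to just 3. So r2c6=3.
Step 30. [r4c1∈{2}] nothing but 2 survives at r4c1. So r4c1=2.
Step 31. [r4c9∈{5}] r4c9 is down to just 5, so r4c9=5.
Step 32. [r2c1∈{1}] r2c1's peers cover all but 1, so r2c1=1.
Step 33. [r8c2∈{1}] nothing but 1 survives at r8c2 ⇒ r8c2=1.
Step 34. [r1c3∈{6}] r1c3 has the single candidate 6 ⇒ r1c3=6.
Step 35. [r1c1∈{4}] r1c1's peers cover all but 4 ⇒ r1c1=4.
Step 36. [r5c8∈{6}] r5c8 is down to just 6. So r5c8=6.
Step 37. [r2c3∈{5}] r2c3's peers cover all but 5, so r2c3=5.
Step 38. [r5c2∈{4}] only 4 remains possible at r5c2. So r5c2=4.
Step 39. [r4c8∈{8}] r4c8's peers cover all but 8. So r4c8=8.
Step 40. [r9c4∈{4}] r9c4 has the single candidate 4, so r9c4=4.
Step 41. [r7c7∈{8}] r7c7 has the single candidate 8 ⇒ r7c7=8.
Step 42. [r3c3∈{7}] r3c3 has the single candidate 7 ⇒ r3c3=7.
Step 43. [r8c5∈{8}] only 8 remains possible at r8c5, so r8c5=8.

Answer: 4 8 6 5 2 1 3 7 9 / 1 9 5 6 7 3 4 2 8 / 3 2 7 8 4 9 6 5 1 / 2 7 1 3 6 4 9 8 5 / 8 4 3 9 5 2 1 6 7 / 5 6 9 7 1 8 2 4 3 / 6 5 2 1 3 7 8 9 4 / 9 1 4 2 8 5 7 3 6 / 7 3 8 4 9 6 5 1 2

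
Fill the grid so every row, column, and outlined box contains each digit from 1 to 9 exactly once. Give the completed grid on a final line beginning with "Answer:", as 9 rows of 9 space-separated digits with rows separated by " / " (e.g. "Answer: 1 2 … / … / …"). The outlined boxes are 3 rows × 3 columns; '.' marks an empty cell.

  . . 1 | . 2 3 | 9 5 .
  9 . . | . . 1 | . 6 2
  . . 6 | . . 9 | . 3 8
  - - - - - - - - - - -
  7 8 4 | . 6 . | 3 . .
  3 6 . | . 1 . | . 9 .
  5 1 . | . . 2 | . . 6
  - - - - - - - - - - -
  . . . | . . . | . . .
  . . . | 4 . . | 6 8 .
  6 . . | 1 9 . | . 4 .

Step 1. [r7c4∈{2,3,5,6,7,8}] across col 4, 2 lands solely at r7c4 ⇒ r7c4=2.
Step 2. [r4c6∈{5}] nothing but 5 survives at r4c6. So r4c6=5.
Step 3. [r8c6∈{7}] nothing but 7 survives at r8c6, so r8c6=7.
Step 4. [r6c8∈{7}] only 7 remains possible at r6c8 ⇒ r6c8=7.
Step 5. [r9c7∈{2,5,7}] 2 has one home in box 9: r9c7. So r9c7=2.
Step 6. [r7c8∈{1}] r7c8 is down to just 1 ⇒ r7c8=1.
Step 7. [r9c6∈{8}] r9c6 is down to just 8, so r9c6=8.
Step 8. [r5c4∈{7,8}] 7 has one home in row 5: r5c4, so r5c4=7.
Step 9. [r3c4∈{5}] r3c4 has the single candidate 5 ⇒ r3c4=5.
Step 10. [r2c4∈{8}] nothing but 8 survives at r2c4, so r2c4=8.
Step 11. [r7c3∈{3,5,7,8,9}] 8 has one home in col 3: r7c3 ⇒ r7c3=8.
Step 12. [r6c5∈{3,4,8}] in col 5, 8 fits only at r6c5, so r6c5=8.
Step 13. [r6c7∈{4}] r6c7's peers cover all but 4. So r6c7=4.
Step 14. [r2c7∈{7}] nothing but 7 survives at r2c7 ⇒ r2c7=7.
Step 15. [r7c7∈{5}] r7c7 is down to just 5. So r7c7=5.
Step 16. [r9c3∈{3,5,7}] col 3 places 7 nowhere but r9c3 ⇒ r9c3=7.
Step 17. [r9c2∈{3,5}] 5 has one home in row 9: r9c2. So r9c2=5.
Step 18. [r7c5∈{3}] r7c5 is down to just 3. So r7c5=3.
Step 19. [r7c1∈{4}] r7c1's peers cover all but 4, so r7c1=4.
Step 20. [r7c2∈{9}] r7c2 has the single candidate 9 ⇒ r7c2=9.
Step 21. [r2c5∈{4}] r2c5's peers cover all but 4, so r2c5=4.
Step 22. [r3c2∈{2,4,7}] in row 3, 4 fits only at r3c2. So r3c2=4.
Step 23. [r8c2∈{2,3}] 2 has one home in col 2: r8c2, so r8c2=2.
Step 24. [r8c3∈{3}] r8c3 is down to just 3, so r8c3=3.
Step 25. [r4c4∈{9}] r4c4 is down to just 9 ⇒ r4c4=9.
Step 26. [r1c9∈{4}] nothing but 4 survives at r1c9, so r1c9=4.
Step 27. [r7c9∈{7}] r7c9's peers cover all but 7. So r7c9=7.
Step 28. [r9c9∈{3}] r9c9 has the single candidate 3 ⇒ r9c9=3.
Step 29. [r1c4∈{6}] nothing but 6 survives at r1c4, so r1c4=6.
Step 30. [r5c6∈{4}] r5c6 is down to just 4, so r5c6=4.
Step 31. [r2c2∈{3}] r2c2 has the single candidate 3 ⇒ r2c2=3.
Step 32. [r4c9∈{1}] only 1 remains possible at r4c9, so r4c9=1.
Step 33. [r6c4∈{3}] r6c4 is down to just 3, so r6c4=3.
Step 34. [r5c3∈{2}] nothing but 2 survives at r5c3. So r5c3=2.
Step 35. [r5c9∈{5}] r5c9 has the single candidate 5 ⇒ r5c9=5.
Step 36. [r4c8∈{2}] r4c8 has the single candidate 2. So r4c8=2.
Step 37. [r3c7∈{1}] r3c7 is down to just 1, so r3c7=1.
Step 38. [r7c6∈{6}] nothing but 6 survives at r7c6 ⇒ r7c6=6.
Step 39. [r8c1∈{1}] r8c1's peers cover all but 1. So r8c1=1.
Step 40. [r3c1∈{2}] r3c1 has the single candidate 2. So r3c1=2.
Step 41. [r1c2∈{7}] only 7 remains possible at r1c2. So r1c2=7.
Step 42. [r5c7∈{8}] r5c7 is down to just 8, so r5c7=8.
Step 43. [r3c5∈{7}] only 7 remains possible at r3c5. So r3c5=7.
Step 44. [r1c1∈{8}] r1c1 has the single candidate 8, so r1c1=8.
Step 45. [r6c3∈{9}] only 9 remains possible at r6c3. So r6c3=9.
Step 46. [r2c3∈{5}] nothing but 5 survives at r2c3, so r2c3=5.
Step 47. [r8c5∈{5}] r8c5 has the single candidate 5 ⇒ r8c5=5.
Step 48. [r8c9∈{9}] only 9 remains possible at r8c9, so r8c9=9.

Answer: 8 7 1 6 2 3 9 5 4 / 9 3 5 8 4 1 7 6 2 / 2 4 6 5 7 9 1 3 8 / 7 8 4 9 6 5 3 2 1 / 3 6 2 7 1 4 8 9 5 / 5 1 9 3 8 2 4 7 6 / 4 9 8 2 3 6 5 1 7 / 1 2 3 4 5 7 6 8 9 / 6 5 7 1 9 8 2 4 3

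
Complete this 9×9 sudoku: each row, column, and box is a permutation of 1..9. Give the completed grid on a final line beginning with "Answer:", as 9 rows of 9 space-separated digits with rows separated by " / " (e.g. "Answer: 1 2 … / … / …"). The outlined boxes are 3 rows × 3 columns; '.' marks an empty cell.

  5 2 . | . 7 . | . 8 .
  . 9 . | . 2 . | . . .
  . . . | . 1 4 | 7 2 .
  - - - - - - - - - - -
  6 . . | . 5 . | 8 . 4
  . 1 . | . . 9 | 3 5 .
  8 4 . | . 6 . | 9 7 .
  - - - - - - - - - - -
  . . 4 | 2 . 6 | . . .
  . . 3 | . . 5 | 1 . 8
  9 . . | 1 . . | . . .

Step 1. [r1c6∈{3}] r1c6 has the single candidate 3 ⇒ r1c6=3.
Step 2. [r5c9∈{2,6}] r5c9 is the only open cell in row 5 admitting 6, so r5c9=6.
Step 3. [r9c7∈{2,4,5,6}] in col 7, 2 fits only at r9c7 ⇒ r9c7=2.
Step 4. [r2c1∈{1,3,4,7}] col 1 places 4 nowhere but r2c1. So r2c1=4.
Step 5. [r2c3∈{1,6,7,8}] r2c3 is the only open cell in row 2 admitting 7 ⇒ r2c3=7.
Step 6. [r7c7∈{5}] nothing but 5 survives at r7c7 ⇒ r7c7=5.
Step 7. [r9c2∈{5,6,7,8}] col 2 places 5 nowhere but r9c2 ⇒ r9c2=5.
Step 8. [r5c3∈{2}] r5c3 has the single candidate 2 ⇒ r5c3=2.
Step 9. [r5c1∈{7}] r5c1 has the single candidate 7 ⇒ r5c1=7.
Step 10. [r4c8∈{1}] nothing but 1 survives at r4c8 ⇒ r4c8=1.
Step 11. [r2c9∈{1,3,5}] across row 2, 1 lands solely at r2c9, so r2c9=1.
Step 12. [r2c8∈{3,6}] r2c8 is the only open cell in row 2 admitting 3. So r2c8=3.
Step 13. [r7c8∈{9}] r7c8 has the single candidate 9. So r7c8=9.
Step 14. [r2c4∈{5,6,8}] r2c4 is the only open cell in row 2 admitting 5 ⇒ r2c4=5.
Step 15. [r1c9∈{9}] r1c9's peers cover all but 9. So r1c9=9.
Step 16. [r3c4∈{6,8,9}] 9 has one home in row 3: r3c4, so r3c4=9.
Step 17. [r4c2∈{3}] only 3 remains possible at r4c2. So r4c2=3.
Step 18. [r1c4∈{6}] nothing but 6 survives at r1c4 ⇒ r1c4=6.
Step 19. [r4c4∈{7}] r4c4's peers cover all but 7, so r4c4=7.
Step 20. [r8c4∈{4}] nothing but 4 survives at r8c4. So r8c4=4.
Step 21. [r8c8∈{6}] r8c8's peers cover all but 6. So r8c8=6.
Step 22. [r3c2∈{6,8}] in col 2, 6 fits only at r3c2, so r3c2=6.
Step 23. [r7c2∈{7,8}] col 2 places 8 nowhere but r7c2, so r7c2=8.
Step 24. [r9c6∈{7,8}] col 6 places 7 nowhere but r9c6, so r9c6=7.
Step 25. [r9c9∈{3}] r9c9 is down to just 3 ⇒ r9c9=3.
Step 26. [r9c5∈{8}] r9c5 has the single candidate 8 ⇒ r9c5=8.
Step 27. [r4c6∈{2}] only 2 remains possible at r4c6, so r4c6=2.
Step 28. [r8c2∈{7}] only 7 remains possible at r8c2 ⇒ r8c2=7.
Step 29. [r5c5∈{4}] r5c5 has the single candidate 4. So r5c5=4.
Step 30. [r3c1∈{3}] only 3 remains possible at r3c1 ⇒ r3c1=3.
Step 31. [r3c9∈{5}] r3c9 has the single candidate 5, so r3c9=5.
Step 32. [r2c6∈{8}] r2c6 has the single candidate 8. So r2c6=8.
Step 33. [r6c9∈{2}] r6c9's peers cover all but 2 ⇒ r6c9=2.
Step 34. [r7c1∈{1}] only 1 remains possible at r7c1 ⇒ r7c1=1.
Step 35. [r2c7∈{6}] r2c7's peers cover all but 6. So r2c7=6.
Step 36. [r9c3∈{6}] only 6 remains possible at r9c3. So r9c3=6.
Step 37. [r1c3∈{1}] r1c3 is down to just 1. So r1c3=1.
Step 38. [r4c3∈{9}] r4c3's peers cover all but 9 ⇒ r4c3=9.
Step 39. [r8c1∈{2}] r8c1 is down to just 2. So r8c1=2.
Step 40. [r9c8∈{4}] nothing but 4 survives at r9c8, so r9c8=4.
Step 41. [r7c5∈{3}] r7c5 has the single candidate 3. So r7c5=3.
Step 42. [r3c3∈{8}] r3c3 has the single candidate 8, so r3c3=8.
Step 43. [r6c4∈{3}] only 3 remains possible at r6c4, so r6c4=3.
Step 44. [r7c9∈{7}] only 7 remains possible at r7c9. So r7c9=7.
Step 45. [r5c4∈{8}] r5c4 has the single candidate 8, so r5c4=8.
Step 46. [r6c3∈{5}] nothing but 5 survives at r6c3 ⇒ r6c3=5.
Step 47. [r8c5∈{9}] only 9 remains possible at r8c5, so r8c5=9.
Step 48. [r6c6∈{1}] nothing but 1 survives at r6c6, so r6c6=1.
Step 49. [r1c7∈{4}] nothing but 4 survives at r1c7, so r1c7=4.

Answer: 5 2 1 6 7 3 4 8 9 / 4 9 7 5 2 8 6 3 1 / 3 6 8 9 1 4 7 2 5 / 6 3 9 7 5 2 8 1 4 / 7 1 2 8 4 9 3 5 6 / 8 4 5 3 6 1 9 7 2 / 1 8 4 2 3 6 5 9 7 / 2 7 3 4 9 5 1 6 8 / 9 5 6 1 8 7 2 4 3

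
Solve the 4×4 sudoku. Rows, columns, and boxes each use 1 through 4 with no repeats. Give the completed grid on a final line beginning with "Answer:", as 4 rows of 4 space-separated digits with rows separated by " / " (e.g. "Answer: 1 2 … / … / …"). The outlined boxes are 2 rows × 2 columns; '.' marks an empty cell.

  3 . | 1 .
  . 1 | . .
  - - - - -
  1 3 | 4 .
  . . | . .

Step 1. [r3c4∈{2}] nothing but 2 survives at r3c4 ⇒ r3c4=2.
Step 2. [r1c2∈{2,4}] 2 has one home in row 1: r1c2. So r1c2=2.
Step 3. [r2c1∈{4}] r2c1 is down to just 4, so r2c1=4.
Step 4. [r2c4∈{3}] only 3 remains possible at r2c4 ⇒ r2c4=3.
Step 5. [r4c2∈{4}] r4c2 has the single candidate 4 ⇒ r4c2=4.
Step 6. [r4c3∈{3}] r4c3 has the single candidate 3. So r4c3=3.
Step 7. [r4c4∈{1}] only 1 remains possible at r4c4 ⇒ r4c4=1.
Step 8. [r2c3∈{2}] nothing but 2 survives at r2c3, so r2c3=2.
Step 9. [r4c1∈{2}] r4c1 is down to just 2. So r4c1=2.
Step 10. [r1c4∈{4}] r1c4 has the single candidate 4, so r1c4=4.

Answer: 3 2 1 4 / 4 1 2 3 / 1 3 4 2 / 2 4 3 1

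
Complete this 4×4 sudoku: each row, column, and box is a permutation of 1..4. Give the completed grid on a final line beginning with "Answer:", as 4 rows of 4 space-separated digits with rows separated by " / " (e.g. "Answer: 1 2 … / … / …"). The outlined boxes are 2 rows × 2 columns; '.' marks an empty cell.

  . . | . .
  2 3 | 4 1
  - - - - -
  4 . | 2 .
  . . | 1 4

Step 1. [r1c1∈{1}] only 1 remains possible at r1c1, so r1c1=1.
Step 2. [r1c4∈{2,3}] r1c4 is the only open cell in row 1 admitting 2 ⇒ r1c4=2.
Step 3. [r3c4∈{3}] r3c4's peers cover all but 3. So r3c4=3.
Step 4. [r3c2∈{1}] r3c2's peers cover all but 1, so r3c2=1.
Step 5. [r4c1∈{3}] r4c1 is down to just 3, so r4c1=3.
Step 6. [r1c3∈{3}] only 3 remains possible at r1c3 ⇒ r1c3=3.
Step 7. [r1c2∈{4}] r1c2's peers cover all but 4. So r1c2=4.
Step 8. [r4c2∈{2}] r4c2 has the single candidate 2, so r4c2=2.

Answer: 1 4 3 2 / 2 3 4 1 / 4 1 2 3 / 3 2 1 4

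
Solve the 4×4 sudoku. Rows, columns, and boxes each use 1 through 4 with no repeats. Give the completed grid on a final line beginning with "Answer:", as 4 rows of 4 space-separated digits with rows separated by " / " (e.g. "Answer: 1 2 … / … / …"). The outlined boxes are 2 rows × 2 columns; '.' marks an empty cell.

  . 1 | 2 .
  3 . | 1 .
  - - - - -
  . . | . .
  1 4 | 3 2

Step 1. [r2c4∈{4}] only 4 remains possible at r2c4, so r2c4=4.
Step 2. [r3c2∈{2,3}] across row 3, 3 lands solely at r3c2. So r3c2=3.
Step 3. [r1c4∈{3}] only 3 remains possible at r1c4 ⇒ r1c4=3.
Step 4. [r1c1∈{4}] r1c1 has the single candidate 4. So r1c1=4.
Step 5. [r2c2∈{2}] r2c2 has the single candidate 2 ⇒ r2c2=2.
Step 6. [r3c1∈{2}] r3c1 is down to just 2. So r3c1=2.
Step 7. [r3c3∈{4}] r3c3 is down to just 4. So r3c3=4.
Step 8. [r3c4∈{1}] nothing but 1 survives at r3c4 ⇒ r3c4=1.

Answer: 4 1 2 3 / 3 2 1 4 / 2 3 4 1 / 1 4 3 2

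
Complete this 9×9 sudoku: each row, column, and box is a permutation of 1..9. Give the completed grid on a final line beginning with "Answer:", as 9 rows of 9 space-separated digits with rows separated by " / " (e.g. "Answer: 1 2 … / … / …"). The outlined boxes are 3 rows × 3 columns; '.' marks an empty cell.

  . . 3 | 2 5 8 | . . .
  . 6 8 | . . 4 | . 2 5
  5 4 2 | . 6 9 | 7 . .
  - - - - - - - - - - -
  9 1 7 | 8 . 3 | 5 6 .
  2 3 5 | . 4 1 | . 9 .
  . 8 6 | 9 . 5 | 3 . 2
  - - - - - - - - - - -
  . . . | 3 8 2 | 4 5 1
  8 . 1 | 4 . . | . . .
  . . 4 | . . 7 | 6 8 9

Step 1. [r6c8∈{1,4,7}] row 6 places 1 nowhere but r6c8. So r6c8=1.
Step 2. [r8c2∈{2,5,7,9}] row 8 places 5 nowhere but r8c2, so r8c2=5.
Step 3. [r3c4∈{1}] nothing but 1 survives at r3c4. So r3c4=1.
Step 4. [r1c2∈{7,9}] across box 1, 9 lands solely at r1c2, so r1c2=9.
Step 5. [r2c4∈{7}] r2c4 is down to just 7. So r2c4=7.
Step 6. [r1c7∈{1}] only 1 remains possible at r1c7. So r1c7=1.
Step 7. [r5c9∈{7,8}] 7 has one home in row 5: r5c9. So r5c9=7.
Step 8. [r3c8∈{3}] only 3 remains possible at r3c8. So r3c8=3.
Step 9. [r7c2∈{7}] r7c2's peers cover all but 7 ⇒ r7c2=7.
Step 10. [r4c9∈{4}] only 4 remains possible at r4c9. So r4c9=4.
Step 11. [r1c9∈{6}] only 6 remains possible at r1c9, so r1c9=6.
Step 12. [r8c8∈{7}] only 7 remains possible at r8c8, so r8c8=7.
Step 13. [r1c8∈{4}] nothing but 4 survives at r1c8. So r1c8=4.
Step 14. [r7c3∈{9}] r7c3's peers cover all but 9, so r7c3=9.
Step 15. [r5c7∈{8}] r5c7 is down to just 8, so r5c7=8.
Step 16. [r3c9∈{8}] r3c9's peers cover all but 8 ⇒ r3c9=8.
Step 17. [r8c9∈{3}] only 3 remains possible at r8c9. So r8c9=3.
Step 18. [r2c7∈{9}] r2c7's peers cover all but 9. So r2c7=9.
Step 19. [r8c7∈{2}] r8c7 has the single candidate 2 ⇒ r8c7=2.
Step 20. [r9c5∈{1}] nothing but 1 survives at r9c5, so r9c5=1.
Step 21. [r5c4∈{6}] nothing but 6 survives at r5c4 ⇒ r5c4=6.
Step 22. [r7c1∈{6}] nothing but 6 survives at r7c1, so r7c1=6.
Step 23. [r8c6∈{6}] only 6 remains possible at r8c6 ⇒ r8c6=6.
Step 24. [r2c1∈{1}] r2c1 has the single candidate 1, so r2c1=1.
Step 25. [r6c1∈{4}] only 4 remains possible at r6c1 ⇒ r6c1=4.
Step 26. [r9c1∈{3}] r9c1 has the single candidate 3, so r9c1=3.
Step 27. [r9c2∈{2}] r9c2 is down to just 2 ⇒ r9c2=2.
Step 28. [r2c5∈{3}] r2c5's peers cover all but 3 ⇒ r2c5=3.
Step 29. [r9c4∈{5}] r9c4 is down to just 5, so r9c4=5.
Step 30. [r6c5∈{7}] r6c5's peers cover all but 7 ⇒ r6c5=7.
Step 31. [r1c1∈{7}] r1c1 is down to just 7, so r1c1=7.
Step 32. [r8c5∈{9}] nothing but 9 survives at r8c5 ⇒ r8c5=9.
Step 33. [r4c5∈{2}] nothing but 2 survives at r4c5 ⇒ r4c5=2.

Answer: 7 9 3 2 5 8 1 4 6 / 1 6 8 7 3 4 9 2 5 / 5 4 2 1 6 9 7 3 8 / 9 1 7 8 2 3 5 6 4 / 2 3 5 6 4 1 8 9 7 / 4 8 6 9 7 5 3 1 2 / 6 7 9 3 8 2 4 5 1 / 8 5 1 4 9 6 2 7 3 / 3 2 4 5 1 7 6 8 9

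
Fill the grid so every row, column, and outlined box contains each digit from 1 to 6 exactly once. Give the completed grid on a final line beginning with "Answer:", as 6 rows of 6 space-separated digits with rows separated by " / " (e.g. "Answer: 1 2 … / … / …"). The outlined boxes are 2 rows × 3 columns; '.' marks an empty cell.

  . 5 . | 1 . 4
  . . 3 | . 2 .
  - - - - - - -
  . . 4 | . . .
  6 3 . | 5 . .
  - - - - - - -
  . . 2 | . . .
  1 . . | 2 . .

Step 1. [r5c4∈{3,4,6}] r5c4 is the only open cell in col 4 admitting 4. So r5c4=4.
Step 2. [r5c2∈{6}] nothing but 6 survives at r5c2, so r5c2=6.
Step 3. [r1c5∈{3,6}] 3 has one home in row 1: r1c5. So r1c5=3.
Step 4. [r6c6∈{3,5,6}] row 6 places 3 nowhere but r6c6 ⇒ r6c6=3.
Step 5. [r3c2∈{1,2}] in col 2, 2 fits only at r3c2, so r3c2=2.
Step 6. [r6c3∈{5}] r6c3 has the single candidate 5 ⇒ r6c3=5.
Step 7. [r2c6∈{5,6}] row 2 places 5 nowhere but r2c6. So r2c6=5.
Step 8. [r3c6∈{1,6}] across col 6, 6 lands solely at r3c6. So r3c6=6.
Step 9. [r3c5∈{1}] r3c5 is down to just 1. So r3c5=1.
Step 10. [r2c1∈{4}] r2c1 has the single candidate 4. So r2c1=4.
Step 11. [r4c5∈{4}] r4c5 has the single candidate 4, so r4c5=4.
Step 12. [r5c5∈{5}] r5c5's peers cover all but 5. So r5c5=5.
Step 13. [r2c2∈{1}] r2c2 has the single candidate 1 ⇒ r2c2=1.
Step 14. [r5c1∈{3}] r5c1's peers cover all but 3. So r5c1=3.
Step 15. [r1c1∈{2}] r1c1 has the single candidate 2 ⇒ r1c1=2.
Step 16. [r5c6∈{1}] only 1 remains possible at r5c6, so r5c6=1.
Step 17. [r2c4∈{6}] r2c4's peers cover all but 6 ⇒ r2c4=6.
Step 18. [r4c6∈{2}] only 2 remains possible at r4c6 ⇒ r4c6=2.
Step 19. [r1c3∈{6}] nothing but 6 survives at r1c3, so r1c3=6.
Step 20. [r3c4∈{3}] only 3 remains possible at r3c4, so r3c4=3.
Step 21. [r4c3∈{1}] r4c3's peers cover all but 1, so r4c3=1.
Step 22. [r3c1∈{5}] r3c1's peers cover all but 5, so r3c1=5.
Step 23. [r6c2∈{4}] nothing but 4 survives at r6c2. So r6c2=4.
Step 24. [r6c5∈{6}] r6c5's peers cover all but 6 ⇒ r6c5=6.

Answer: 2 5 6 1 3 4 / 4 1 3 6 2 5 / 5 2 4 3 1 6 / 6 3 1 5 4 2 / 3 6 2 4 5 1 / 1 4 5 2 6 3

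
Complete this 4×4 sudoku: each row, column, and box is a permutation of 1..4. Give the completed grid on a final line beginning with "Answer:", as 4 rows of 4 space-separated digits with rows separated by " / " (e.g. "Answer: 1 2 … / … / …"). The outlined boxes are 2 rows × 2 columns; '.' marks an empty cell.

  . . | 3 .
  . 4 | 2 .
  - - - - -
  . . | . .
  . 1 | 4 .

Step 1. [r3c2∈{2,3}] in col 2, 3 fits only at r3c2. So r3c2=3.
Step 2. [r4c1∈{2}] r4c1 has the single candidate 2. So r4c1=2.
Step 3. [r2c4∈{1}] only 1 remains possible at r2c4. So r2c4=1.
Step 4. [r4c4∈{3}] r4c4 is down to just 3 ⇒ r4c4=3.
Step 5. [r2c1∈{3}] only 3 remains possible at r2c1, so r2c1=3.
Step 6. [r3c3∈{1}] r3c3's peers cover all but 1 ⇒ r3c3=1.
Step 7. [r3c4∈{2}] r3c4's peers cover all but 2. So r3c4=2.
Step 8. [r3c1∈{4}] r3c1's peers cover all but 4. So r3c1=4.
Step 9. [r1c4∈{4}] r1c4 has the single candidate 4, so r1c4=4.
Step 10. [r1c1∈{1}] r1c1 has the single candidate 1 ⇒ r1c1=1.
Step 11. [r1c2∈{2}] only 2 remains possible at r1c2. So r1c2=2.

Answer: 1 2 3 4 / 3 4 2 1 / 4 3 1 2 / 2 1 4 3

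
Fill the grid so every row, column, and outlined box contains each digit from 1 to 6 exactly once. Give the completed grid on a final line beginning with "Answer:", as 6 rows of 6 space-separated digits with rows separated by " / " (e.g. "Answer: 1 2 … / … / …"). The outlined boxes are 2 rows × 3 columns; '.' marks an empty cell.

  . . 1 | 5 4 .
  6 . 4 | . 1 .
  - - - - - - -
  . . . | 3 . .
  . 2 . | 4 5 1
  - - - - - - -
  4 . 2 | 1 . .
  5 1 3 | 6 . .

Step 1. [r3c5∈{2,6}] col 5 places 6 nowhere but r3c5 ⇒ r3c5=6.
Step 2. [r3c6∈{2}] only 2 remains possible at r3c6, so r3c6=2.
Step 3. [r2c6∈{3}] r2c6's peers cover all but 3 ⇒ r2c6=3.
Step 4. [r4c1∈{3}] r4c1 has the single candidate 3 ⇒ r4c1=3.
Step 5. [r2c2∈{5}] only 5 remains possible at r2c2 ⇒ r2c2=5.
Step 6. [r1c1∈{2}] r1c1 has the single candidate 2. So r1c1=2.
Step 7. [r3c1∈{1}] only 1 remains possible at r3c1 ⇒ r3c1=1.
Step 8. [r6c6∈{4}] only 4 remains possible at r6c6 ⇒ r6c6=4.
Step 9. [r5c6∈{5}] r5c6 is down to just 5, so r5c6=5.
Step 10. [r5c5∈{3}] r5c5 is down to just 3, so r5c5=3.
Step 11. [r1c6∈{6}] r1c6 has the single candidate 6. So r1c6=6.
Step 12. [r2c4∈{2}] r2c4 has the single candidate 2. So r2c4=2.
Step 13. [r4c3∈{6}] r4c3 has the single candidate 6 ⇒ r4c3=6.
Step 14. [r3c2∈{4}] only 4 remains possible at r3c2. So r3c2=4.
Step 15. [r5c2∈{6}] r5c2 is down to just 6 ⇒ r5c2=6.
Step 16. [r1c2∈{3}] r1c2's peers cover all but 3, so r1c2=3.
Step 17. [r6c5∈{2}] only 2 remains possible at r6c5 ⇒ r6c5=2.
Step 18. [r3c3∈{5}] only 5 remains possible at r3c3, so r3c3=5.

Answer: 2 3 1 5 4 6 / 6 5 4 2 1 3 / 1 4 5 3 6 2 / 3 2 6 4 5 1 / 4 6 2 1 3 5 / 5 1 3 6 2 4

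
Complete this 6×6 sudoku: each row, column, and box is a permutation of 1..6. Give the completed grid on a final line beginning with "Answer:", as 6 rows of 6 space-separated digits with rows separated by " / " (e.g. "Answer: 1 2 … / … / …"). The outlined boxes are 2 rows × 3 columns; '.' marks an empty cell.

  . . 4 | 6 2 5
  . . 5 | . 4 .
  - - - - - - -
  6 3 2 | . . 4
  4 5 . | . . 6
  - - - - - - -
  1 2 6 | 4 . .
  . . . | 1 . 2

Step 1. [r2c4∈{3}] r2c4 is down to just 3. So r2c4=3.
Step 2. [r5c5∈{3,5}] across row 5, 5 lands solely at r5c5 ⇒ r5c5=5.
Step 3. [r4c5∈{1,3}] r4c5 is the only open cell in row 4 admitting 3. So r4c5=3.
Step 4. [r2c2∈{1,6}] row 2 places 6 nowhere but r2c2, so r2c2=6.
Step 5. [r6c3∈{3}] r6c3 is down to just 3. So r6c3=3.
Step 6. [r2c6∈{1}] nothing but 1 survives at r2c6 ⇒ r2c6=1.
Step 7. [r1c1∈{3}] nothing but 3 survives at r1c1, so r1c1=3.
Step 8. [r6c2∈{4}] nothing but 4 survives at r6c2 ⇒ r6c2=4.
Step 9. [r1c2∈{1}] nothing but 1 survives at r1c2, so r1c2=1.
Step 10. [r5c6∈{3}] nothing but 3 survives at r5c6, so r5c6=3.
Step 11. [r6c5∈{6}] r6c5's peers cover all but 6, so r6c5=6.
Step 12. [r3c4∈{5}] r3c4 has the single candidate 5, so r3c4=5.
Step 13. [r2c1∈{2}] r2c1 has the single candidate 2, so r2c1=2.
Step 14. [r4c3∈{1}] nothing but 1 survives at r4c3 ⇒ r4c3=1.
Step 15. [r3c5∈{1}] r3c5 is down to just 1 ⇒ r3c5=1.
Step 16. [r4c4∈{2}] only 2 remains possible at r4c4, so r4c4=2.
Step 17. [r6c1∈{5}] nothing but 5 survives at r6c1 ⇒ r6c1=5.

Answer: 3 1 4 6 2 5 / 2 6 5 3 4 1 / 6 3 2 5 1 4 / 4 5 1 2 3 6 / 1 2 6 4 5 3 / 5 4 3 1 6 2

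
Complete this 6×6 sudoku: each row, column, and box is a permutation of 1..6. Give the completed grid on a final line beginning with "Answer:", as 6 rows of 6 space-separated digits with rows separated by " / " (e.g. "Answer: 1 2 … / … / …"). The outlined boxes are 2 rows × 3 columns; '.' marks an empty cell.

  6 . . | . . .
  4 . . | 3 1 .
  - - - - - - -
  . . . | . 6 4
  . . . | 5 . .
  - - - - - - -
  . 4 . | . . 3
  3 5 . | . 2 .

Step 1. [r2c2∈{2}] r2c2 has the single candidate 2. So r2c2=2.
Step 2. [r4c3∈{1,2,3,4,6}] r4c3 is the only open cell in row 4 admitting 4 ⇒ r4c3=4.
Step 3. [r6c4∈{1,4,6}] 4 has one home in row 6: r6c4. So r6c4=4.
Step 4. [r3c1∈{1,2,5}] col 1 places 5 nowhere but r3c1, so r3c1=5.
Step 5. [r5c4∈{1,6}] 6 has one home in col 4: r5c4. So r5c4=6.
Step 6. [r3c4∈{1,2}] across col 4, 1 lands solely at r3c4. So r3c4=1.
Step 7. [r3c2∈{3}] r3c2's peers cover all but 3. So r3c2=3.
Step 8. [r2c3∈{5}] r2c3's peers cover all but 5, so r2c3=5.
Step 9. [r4c6∈{2}] r4c6 is down to just 2 ⇒ r4c6=2.
Step 10. [r5c1∈{1,2}] in col 1, 2 fits only at r5c1. So r5c1=2.
Step 11. [r1c2∈{1}] nothing but 1 survives at r1c2. So r1c2=1.
Step 12. [r5c3∈{1}] r5c3 has the single candidate 1 ⇒ r5c3=1.
Step 13. [r1c6∈{5}] only 5 remains possible at r1c6 ⇒ r1c6=5.
Step 14. [r1c3∈{3}] r1c3's peers cover all but 3 ⇒ r1c3=3.
Step 15. [r2c6∈{6}] r2c6's peers cover all but 6 ⇒ r2c6=6.
Step 16. [r6c3∈{6}] nothing but 6 survives at r6c3, so r6c3=6.
Step 17. [r1c5∈{4}] r1c5 has the single candidate 4, so r1c5=4.
Step 18. [r4c1∈{1}] nothing but 1 survives at r4c1, so r4c1=1.
Step 19. [r3c3∈{2}] only 2 remains possible at r3c3, so r3c3=2.
Step 20. [r5c5∈{5}] nothing but 5 survives at r5c5, so r5c5=5.
Step 21. [r4c5∈{3}] r4c5 is down to just 3. So r4c5=3.
Step 22. [r4c2∈{6}] nothing but 6 survives at r4c2, so r4c2=6.
Step 23. [r6c6∈{1}] nothing but 1 survives at r6c6, so r6c6=1.
Step 24. [r1c4∈{2}] r1c4's peers cover all but 2 ⇒ r1c4=2.

Answer: 6 1 3 2 4 5 / 4 2 5 3 1 6 / 5 3 2 1 6 4 / 1 6 4 5 3 2 / 2 4 1 6 5 3 / 3 5 6 4 2 1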